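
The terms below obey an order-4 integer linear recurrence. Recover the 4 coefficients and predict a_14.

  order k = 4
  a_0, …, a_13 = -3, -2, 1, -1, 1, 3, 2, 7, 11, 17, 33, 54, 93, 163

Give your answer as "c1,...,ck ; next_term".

1,1,1,-1 ; 277

  a_4 = 1·-1 + 1·1 + 1·-2 + -1·-3 = 1
  a_5 = 1·1 + 1·-1 + 1·1 + -1·-2 = 3
  a_6 = 1·3 + 1·1 + 1·-1 + -1·1 = 2
  a_7 = 1·2 + 1·3 + 1·1 + -1·-1 = 7
  a_8 = 1·7 + 1·2 + 1·3 + -1·1 = 11
  a_9 = 1·11 + 1·7 + 1·2 + -1·3 = 17
  a_10 = 1·17 + 1·11 + 1·7 + -1·2 = 33
  a_11 = 1·33 + 1·17 + 1·11 + -1·7 = 54
  a_12 = 1·54 + 1·33 + 1·17 + -1·11 = 93
  a_13 = 1·93 + 1·54 + 1·33 + -1·17 = 163
  a_14 = 1·163 + 1·93 + 1·54 + -1·33 = 277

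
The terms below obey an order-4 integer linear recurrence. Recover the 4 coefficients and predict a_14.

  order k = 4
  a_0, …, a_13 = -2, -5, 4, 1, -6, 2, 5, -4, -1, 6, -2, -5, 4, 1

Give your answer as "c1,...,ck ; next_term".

1,-1,1,-1 ; -6

  a_4 = 1·1 + -1·4 + 1·-5 + -1·-2 = -6
  a_5 = 1·-6 + -1·1 + 1·4 + -1·-5 = 2
  a_6 = 1·2 + -1·-6 + 1·1 + -1·4 = 5
  a_7 = 1·5 + -1·2 + 1·-6 + -1·1 = -4
  a_8 = 1·-4 + -1·5 + 1·2 + -1·-6 = -1
  a_9 = 1·-1 + -1·-4 + 1·5 + -1·2 = 6
  a_10 = 1·6 + -1·-1 + 1·-4 + -1·5 = -2
  a_11 = 1·-2 + -1·6 + 1·-1 + -1·-4 = -5
  a_12 = 1·-5 + -1·-2 + 1·6 + -1·-1 = 4
  a_13 = 1·4 + -1·-5 + 1·-2 + -1·6 = 1
  a_14 = 1·1 + -1·4 + 1·-5 + -1·-2 = -6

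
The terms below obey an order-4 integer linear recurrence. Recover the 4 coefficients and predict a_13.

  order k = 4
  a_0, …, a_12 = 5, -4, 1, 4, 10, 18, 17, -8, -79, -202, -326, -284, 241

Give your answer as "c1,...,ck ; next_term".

2,-1,-2,-1 ; 1620

  a_4 = 2·4 + -1·1 + -2·-4 + -1·5 = 10
  a_5 = 2·10 + -1·4 + -2·1 + -1·-4 = 18
  a_6 = 2·18 + -1·10 + -2·4 + -1·1 = 17
  a_7 = 2·17 + -1·18 + -2·10 + -1·4 = -8
  a_8 = 2·-8 + -1·17 + -2·18 + -1·10 = -79
  a_9 = 2·-79 + -1·-8 + -2·17 + -1·18 = -202
  a_10 = 2·-202 + -1·-79 + -2·-8 + -1·17 = -326
  a_11 = 2·-326 + -1·-202 + -2·-79 + -1·-8 = -284
  a_12 = 2·-284 + -1·-326 + -2·-202 + -1·-79 = 241
  a_13 = 2·241 + -1·-284 + -2·-326 + -1·-202 = 1620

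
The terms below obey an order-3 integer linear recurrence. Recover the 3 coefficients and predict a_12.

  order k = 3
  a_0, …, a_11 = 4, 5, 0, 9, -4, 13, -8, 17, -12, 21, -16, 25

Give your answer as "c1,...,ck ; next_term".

-1,1,1 ; -20

  a_3 = -1·0 + 1·5 + 1·4 = 9
  a_4 = -1·9 + 1·0 + 1·5 = -4
  a_5 = -1·-4 + 1·9 + 1·0 = 13
  a_6 = -1·13 + 1·-4 + 1·9 = -8
  a_7 = -1·-8 + 1·13 + 1·-4 = 17
  a_8 = -1·17 + 1·-8 + 1·13 = -12
  a_9 = -1·-12 + 1·17 + 1·-8 = 21
  a_10 = -1·21 + 1·-12 + 1·17 = -16
  a_11 = -1·-16 + 1·21 + 1·-12 = 25
  a_12 = -1·25 + 1·-16 + 1·21 = -20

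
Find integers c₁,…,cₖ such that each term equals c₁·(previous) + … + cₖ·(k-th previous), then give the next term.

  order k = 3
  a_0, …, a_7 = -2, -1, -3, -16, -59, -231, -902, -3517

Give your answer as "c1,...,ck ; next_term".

  a_3 = 3·-3 + 3·-1 + 2·-2 = -16
  a_4 = 3·-16 + 3·-3 + 2·-1 = -59
  a_5 = 3·-59 + 3·-16 + 2·-3 = -231
  a_6 = 3·-231 + 3·-59 + 2·-16 = -902
  a_7 = 3·-902 + 3·-231 + 2·-59 = -3517
  a_8 = 3·-3517 + 3·-902 + 2·-231 = -13719

3,3,2 ; -13719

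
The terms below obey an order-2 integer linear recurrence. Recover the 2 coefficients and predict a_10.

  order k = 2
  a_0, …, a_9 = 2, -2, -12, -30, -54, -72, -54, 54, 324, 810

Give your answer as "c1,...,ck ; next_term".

  a_2 = 3·-2 + -3·2 = -12
  a_3 = 3·-12 + -3·-2 = -30
  a_4 = 3·-30 + -3·-12 = -54
  a_5 = 3·-54 + -3·-30 = -72
  a_6 = 3·-72 + -3·-54 = -54
  a_7 = 3·-54 + -3·-72 = 54
  a_8 = 3·54 + -3·-54 = 324
  a_9 = 3·324 + -3·54 = 810
  a_10 = 3·810 + -3·324 = 1458

3,-3 ; 1458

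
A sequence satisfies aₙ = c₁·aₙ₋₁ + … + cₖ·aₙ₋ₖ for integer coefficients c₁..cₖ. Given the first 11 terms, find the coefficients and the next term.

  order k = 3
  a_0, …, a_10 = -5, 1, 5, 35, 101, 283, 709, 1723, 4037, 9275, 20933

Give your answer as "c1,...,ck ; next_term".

  a_3 = 3·5 + 0·1 + -4·-5 = 35
  a_4 = 3·35 + 0·5 + -4·1 = 101
  a_5 = 3·101 + 0·35 + -4·5 = 283
  a_6 = 3·283 + 0·101 + -4·35 = 709
  a_7 = 3·709 + 0·283 + -4·101 = 1723
  a_8 = 3·1723 + 0·709 + -4·283 = 4037
  a_9 = 3·4037 + 0·1723 + -4·709 = 9275
  a_10 = 3·9275 + 0·4037 + -4·1723 = 20933
  a_11 = 3·20933 + 0·9275 + -4·4037 = 46651

3,0,-4 ; 46651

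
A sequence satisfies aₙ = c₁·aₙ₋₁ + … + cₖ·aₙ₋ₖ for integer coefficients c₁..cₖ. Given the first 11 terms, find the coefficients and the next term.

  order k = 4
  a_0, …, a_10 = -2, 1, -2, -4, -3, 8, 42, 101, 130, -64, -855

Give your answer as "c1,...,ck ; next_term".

3,-4,-1,-1 ; -2540

  a_4 = 3·-4 + -4·-2 + -1·1 + -1·-2 = -3
  a_5 = 3·-3 + -4·-4 + -1·-2 + -1·1 = 8
  a_6 = 3·8 + -4·-3 + -1·-4 + -1·-2 = 42
  a_7 = 3·42 + -4·8 + -1·-3 + -1·-4 = 101
  a_8 = 3·101 + -4·42 + -1·8 + -1·-3 = 130
  a_9 = 3·130 + -4·101 + -1·42 + -1·8 = -64
  a_10 = 3·-64 + -4·130 + -1·101 + -1·42 = -855
  a_11 = 3·-855 + -4·-64 + -1·130 + -1·101 = -2540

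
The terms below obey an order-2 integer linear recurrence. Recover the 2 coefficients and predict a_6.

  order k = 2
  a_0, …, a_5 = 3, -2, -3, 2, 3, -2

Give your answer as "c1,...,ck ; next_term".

0,-1 ; -3

  a_2 = 0·-2 + -1·3 = -3
  a_3 = 0·-3 + -1·-2 = 2
  a_4 = 0·2 + -1·-3 = 3
  a_5 = 0·3 + -1·2 = -2
  a_6 = 0·-2 + -1·3 = -3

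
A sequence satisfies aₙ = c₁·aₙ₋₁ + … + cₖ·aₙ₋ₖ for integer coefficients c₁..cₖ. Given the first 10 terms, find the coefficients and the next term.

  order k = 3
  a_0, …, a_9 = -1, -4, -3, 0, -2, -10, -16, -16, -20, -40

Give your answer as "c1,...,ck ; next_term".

  a_3 = 2·-3 + -2·-4 + 2·-1 = 0
  a_4 = 2·0 + -2·-3 + 2·-4 = -2
  a_5 = 2·-2 + -2·0 + 2·-3 = -10
  a_6 = 2·-10 + -2·-2 + 2·0 = -16
  a_7 = 2·-16 + -2·-10 + 2·-2 = -16
  a_8 = 2·-16 + -2·-16 + 2·-10 = -20
  a_9 = 2·-20 + -2·-16 + 2·-16 = -40
  a_10 = 2·-40 + -2·-20 + 2·-16 = -72

2,-2,2 ; -72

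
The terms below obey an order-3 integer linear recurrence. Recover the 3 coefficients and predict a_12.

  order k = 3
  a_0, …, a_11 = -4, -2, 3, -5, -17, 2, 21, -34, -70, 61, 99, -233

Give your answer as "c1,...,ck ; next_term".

  a_3 = 1·3 + -2·-2 + 3·-4 = -5
  a_4 = 1·-5 + -2·3 + 3·-2 = -17
  a_5 = 1·-17 + -2·-5 + 3·3 = 2
  a_6 = 1·2 + -2·-17 + 3·-5 = 21
  a_7 = 1·21 + -2·2 + 3·-17 = -34
  a_8 = 1·-34 + -2·21 + 3·2 = -70
  a_9 = 1·-70 + -2·-34 + 3·21 = 61
  a_10 = 1·61 + -2·-70 + 3·-34 = 99
  a_11 = 1·99 + -2·61 + 3·-70 = -233
  a_12 = 1·-233 + -2·99 + 3·61 = -248

1,-2,3 ; -248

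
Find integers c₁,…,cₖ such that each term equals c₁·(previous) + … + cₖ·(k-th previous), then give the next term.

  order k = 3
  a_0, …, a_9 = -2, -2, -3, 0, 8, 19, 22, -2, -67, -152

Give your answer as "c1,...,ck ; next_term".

2,-2,-1 ; -168

  a_3 = 2·-3 + -2·-2 + -1·-2 = 0
  a_4 = 2·0 + -2·-3 + -1·-2 = 8
  a_5 = 2·8 + -2·0 + -1·-3 = 19
  a_6 = 2·19 + -2·8 + -1·0 = 22
  a_7 = 2·22 + -2·19 + -1·8 = -2
  a_8 = 2·-2 + -2·22 + -1·19 = -67
  a_9 = 2·-67 + -2·-2 + -1·22 = -152
  a_10 = 2·-152 + -2·-67 + -1·-2 = -168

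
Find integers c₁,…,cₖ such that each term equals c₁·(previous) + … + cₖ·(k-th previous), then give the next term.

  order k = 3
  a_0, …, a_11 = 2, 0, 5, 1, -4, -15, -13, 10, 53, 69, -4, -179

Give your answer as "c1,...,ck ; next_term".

  a_3 = 1·5 + -1·0 + -2·2 = 1
  a_4 = 1·1 + -1·5 + -2·0 = -4
  a_5 = 1·-4 + -1·1 + -2·5 = -15
  a_6 = 1·-15 + -1·-4 + -2·1 = -13
  a_7 = 1·-13 + -1·-15 + -2·-4 = 10
  a_8 = 1·10 + -1·-13 + -2·-15 = 53
  a_9 = 1·53 + -1·10 + -2·-13 = 69
  a_10 = 1·69 + -1·53 + -2·10 = -4
  a_11 = 1·-4 + -1·69 + -2·53 = -179
  a_12 = 1·-179 + -1·-4 + -2·69 = -313

1,-1,-2 ; -313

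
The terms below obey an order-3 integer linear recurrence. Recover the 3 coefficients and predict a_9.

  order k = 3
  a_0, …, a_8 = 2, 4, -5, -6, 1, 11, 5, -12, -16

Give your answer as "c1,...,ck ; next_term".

0,-1,-1 ; 7

  a_3 = 0·-5 + -1·4 + -1·2 = -6
  a_4 = 0·-6 + -1·-5 + -1·4 = 1
  a_5 = 0·1 + -1·-6 + -1·-5 = 11
  a_6 = 0·11 + -1·1 + -1·-6 = 5
  a_7 = 0·5 + -1·11 + -1·1 = -12
  a_8 = 0·-12 + -1·5 + -1·11 = -16
  a_9 = 0·-16 + -1·-12 + -1·5 = 7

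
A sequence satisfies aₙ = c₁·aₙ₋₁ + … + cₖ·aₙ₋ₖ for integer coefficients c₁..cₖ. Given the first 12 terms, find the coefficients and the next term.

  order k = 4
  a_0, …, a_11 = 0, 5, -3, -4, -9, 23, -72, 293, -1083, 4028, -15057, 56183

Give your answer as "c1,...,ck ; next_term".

-3,2,-3,-1 ; -209664

  a_4 = -3·-4 + 2·-3 + -3·5 + -1·0 = -9
  a_5 = -3·-9 + 2·-4 + -3·-3 + -1·5 = 23
  a_6 = -3·23 + 2·-9 + -3·-4 + -1·-3 = -72
  a_7 = -3·-72 + 2·23 + -3·-9 + -1·-4 = 293
  a_8 = -3·293 + 2·-72 + -3·23 + -1·-9 = -1083
  a_9 = -3·-1083 + 2·293 + -3·-72 + -1·23 = 4028
  a_10 = -3·4028 + 2·-1083 + -3·293 + -1·-72 = -15057
  a_11 = -3·-15057 + 2·4028 + -3·-1083 + -1·293 = 56183
  a_12 = -3·56183 + 2·-15057 + -3·4028 + -1·-1083 = -209664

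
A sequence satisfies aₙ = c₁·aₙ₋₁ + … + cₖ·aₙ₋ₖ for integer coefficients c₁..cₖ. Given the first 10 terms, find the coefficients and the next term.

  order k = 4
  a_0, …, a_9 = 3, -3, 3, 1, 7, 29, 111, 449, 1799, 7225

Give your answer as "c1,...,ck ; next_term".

4,1,-3,-3 ; 29019

  a_4 = 4·1 + 1·3 + -3·-3 + -3·3 = 7
  a_5 = 4·7 + 1·1 + -3·3 + -3·-3 = 29
  a_6 = 4·29 + 1·7 + -3·1 + -3·3 = 111
  a_7 = 4·111 + 1·29 + -3·7 + -3·1 = 449
  a_8 = 4·449 + 1·111 + -3·29 + -3·7 = 1799
  a_9 = 4·1799 + 1·449 + -3·111 + -3·29 = 7225
  a_10 = 4·7225 + 1·1799 + -3·449 + -3·111 = 29019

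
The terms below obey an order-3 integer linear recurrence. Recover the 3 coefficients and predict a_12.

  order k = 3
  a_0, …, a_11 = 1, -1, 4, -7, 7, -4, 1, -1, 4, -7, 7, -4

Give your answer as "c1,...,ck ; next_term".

-2,-2,-1 ; 1

  a_3 = -2·4 + -2·-1 + -1·1 = -7
  a_4 = -2·-7 + -2·4 + -1·-1 = 7
  a_5 = -2·7 + -2·-7 + -1·4 = -4
  a_6 = -2·-4 + -2·7 + -1·-7 = 1
  a_7 = -2·1 + -2·-4 + -1·7 = -1
  a_8 = -2·-1 + -2·1 + -1·-4 = 4
  a_9 = -2·4 + -2·-1 + -1·1 = -7
  a_10 = -2·-7 + -2·4 + -1·-1 = 7
  a_11 = -2·7 + -2·-7 + -1·4 = -4
  a_12 = -2·-4 + -2·7 + -1·-7 = 1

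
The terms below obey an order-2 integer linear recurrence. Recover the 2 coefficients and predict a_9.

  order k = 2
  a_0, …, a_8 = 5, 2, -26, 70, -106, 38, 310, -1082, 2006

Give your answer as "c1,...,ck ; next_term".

-3,-4 ; -1690

  a_2 = -3·2 + -4·5 = -26
  a_3 = -3·-26 + -4·2 = 70
  a_4 = -3·70 + -4·-26 = -106
  a_5 = -3·-106 + -4·70 = 38
  a_6 = -3·38 + -4·-106 = 310
  a_7 = -3·310 + -4·38 = -1082
  a_8 = -3·-1082 + -4·310 = 2006
  a_9 = -3·2006 + -4·-1082 = -1690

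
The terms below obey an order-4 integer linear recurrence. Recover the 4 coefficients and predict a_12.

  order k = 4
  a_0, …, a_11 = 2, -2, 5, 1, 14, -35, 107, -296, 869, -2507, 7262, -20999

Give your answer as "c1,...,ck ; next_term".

-2,2,-1,2 ; 60767

  a_4 = -2·1 + 2·5 + -1·-2 + 2·2 = 14
  a_5 = -2·14 + 2·1 + -1·5 + 2·-2 = -35
  a_6 = -2·-35 + 2·14 + -1·1 + 2·5 = 107
  a_7 = -2·107 + 2·-35 + -1·14 + 2·1 = -296
  a_8 = -2·-296 + 2·107 + -1·-35 + 2·14 = 869
  a_9 = -2·869 + 2·-296 + -1·107 + 2·-35 = -2507
  a_10 = -2·-2507 + 2·869 + -1·-296 + 2·107 = 7262
  a_11 = -2·7262 + 2·-2507 + -1·869 + 2·-296 = -20999
  a_12 = -2·-20999 + 2·7262 + -1·-2507 + 2·869 = 60767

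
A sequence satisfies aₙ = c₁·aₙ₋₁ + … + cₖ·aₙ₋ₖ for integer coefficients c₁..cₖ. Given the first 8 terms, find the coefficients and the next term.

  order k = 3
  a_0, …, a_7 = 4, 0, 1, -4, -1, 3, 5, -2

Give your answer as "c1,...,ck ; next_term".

  a_3 = 0·1 + -1·0 + -1·4 = -4
  a_4 = 0·-4 + -1·1 + -1·0 = -1
  a_5 = 0·-1 + -1·-4 + -1·1 = 3
  a_6 = 0·3 + -1·-1 + -1·-4 = 5
  a_7 = 0·5 + -1·3 + -1·-1 = -2
  a_8 = 0·-2 + -1·5 + -1·3 = -8

0,-1,-1 ; -8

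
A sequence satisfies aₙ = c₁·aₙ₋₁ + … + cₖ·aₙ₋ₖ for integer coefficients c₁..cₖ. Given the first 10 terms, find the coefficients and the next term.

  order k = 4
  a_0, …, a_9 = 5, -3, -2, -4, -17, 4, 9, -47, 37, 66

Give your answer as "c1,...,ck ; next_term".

  a_4 = 0·-4 + -1·-2 + 3·-3 + -2·5 = -17
  a_5 = 0·-17 + -1·-4 + 3·-2 + -2·-3 = 4
  a_6 = 0·4 + -1·-17 + 3·-4 + -2·-2 = 9
  a_7 = 0·9 + -1·4 + 3·-17 + -2·-4 = -47
  a_8 = 0·-47 + -1·9 + 3·4 + -2·-17 = 37
  a_9 = 0·37 + -1·-47 + 3·9 + -2·4 = 66
  a_10 = 0·66 + -1·37 + 3·-47 + -2·9 = -196

0,-1,3,-2 ; -196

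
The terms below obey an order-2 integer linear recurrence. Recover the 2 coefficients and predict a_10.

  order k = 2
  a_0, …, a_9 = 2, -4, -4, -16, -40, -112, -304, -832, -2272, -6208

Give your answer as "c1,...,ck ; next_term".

2,2 ; -16960

  a_2 = 2·-4 + 2·2 = -4
  a_3 = 2·-4 + 2·-4 = -16
  a_4 = 2·-16 + 2·-4 = -40
  a_5 = 2·-40 + 2·-16 = -112
  a_6 = 2·-112 + 2·-40 = -304
  a_7 = 2·-304 + 2·-112 = -832
  a_8 = 2·-832 + 2·-304 = -2272
  a_9 = 2·-2272 + 2·-832 = -6208
  a_10 = 2·-6208 + 2·-2272 = -16960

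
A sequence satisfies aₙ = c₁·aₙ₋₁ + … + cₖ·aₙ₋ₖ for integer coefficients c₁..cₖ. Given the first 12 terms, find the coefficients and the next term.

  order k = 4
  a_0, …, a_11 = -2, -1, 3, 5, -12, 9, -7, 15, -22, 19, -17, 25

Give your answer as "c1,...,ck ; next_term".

  a_4 = -2·5 + -2·3 + -2·-1 + -1·-2 = -12
  a_5 = -2·-12 + -2·5 + -2·3 + -1·-1 = 9
  a_6 = -2·9 + -2·-12 + -2·5 + -1·3 = -7
  a_7 = -2·-7 + -2·9 + -2·-12 + -1·5 = 15
  a_8 = -2·15 + -2·-7 + -2·9 + -1·-12 = -22
  a_9 = -2·-22 + -2·15 + -2·-7 + -1·9 = 19
  a_10 = -2·19 + -2·-22 + -2·15 + -1·-7 = -17
  a_11 = -2·-17 + -2·19 + -2·-22 + -1·15 = 25
  a_12 = -2·25 + -2·-17 + -2·19 + -1·-22 = -32

-2,-2,-2,-1 ; -32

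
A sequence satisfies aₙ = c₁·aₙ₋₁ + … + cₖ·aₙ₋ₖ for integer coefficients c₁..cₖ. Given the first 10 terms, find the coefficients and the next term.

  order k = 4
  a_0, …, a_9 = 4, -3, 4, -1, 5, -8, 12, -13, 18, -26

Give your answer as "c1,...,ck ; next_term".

-1,0,0,1 ; 38

  a_4 = -1·-1 + 0·4 + 0·-3 + 1·4 = 5
  a_5 = -1·5 + 0·-1 + 0·4 + 1·-3 = -8
  a_6 = -1·-8 + 0·5 + 0·-1 + 1·4 = 12
  a_7 = -1·12 + 0·-8 + 0·5 + 1·-1 = -13
  a_8 = -1·-13 + 0·12 + 0·-8 + 1·5 = 18
  a_9 = -1·18 + 0·-13 + 0·12 + 1·-8 = -26
  a_10 = -1·-26 + 0·18 + 0·-13 + 1·12 = 38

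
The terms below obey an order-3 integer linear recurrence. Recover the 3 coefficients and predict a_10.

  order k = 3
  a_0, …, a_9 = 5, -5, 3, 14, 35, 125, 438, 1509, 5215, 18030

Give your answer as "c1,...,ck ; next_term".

3,1,2 ; 62323

  a_3 = 3·3 + 1·-5 + 2·5 = 14
  a_4 = 3·14 + 1·3 + 2·-5 = 35
  a_5 = 3·35 + 1·14 + 2·3 = 125
  a_6 = 3·125 + 1·35 + 2·14 = 438
  a_7 = 3·438 + 1·125 + 2·35 = 1509
  a_8 = 3·1509 + 1·438 + 2·125 = 5215
  a_9 = 3·5215 + 1·1509 + 2·438 = 18030
  a_10 = 3·18030 + 1·5215 + 2·1509 = 62323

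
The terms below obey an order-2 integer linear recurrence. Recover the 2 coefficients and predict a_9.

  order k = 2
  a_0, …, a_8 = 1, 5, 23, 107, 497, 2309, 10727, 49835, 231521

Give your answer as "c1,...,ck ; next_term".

4,3 ; 1075589

  a_2 = 4·5 + 3·1 = 23
  a_3 = 4·23 + 3·5 = 107
  a_4 = 4·107 + 3·23 = 497
  a_5 = 4·497 + 3·107 = 2309
  a_6 = 4·2309 + 3·497 = 10727
  a_7 = 4·10727 + 3·2309 = 49835
  a_8 = 4·49835 + 3·10727 = 231521
  a_9 = 4·231521 + 3·49835 = 1075589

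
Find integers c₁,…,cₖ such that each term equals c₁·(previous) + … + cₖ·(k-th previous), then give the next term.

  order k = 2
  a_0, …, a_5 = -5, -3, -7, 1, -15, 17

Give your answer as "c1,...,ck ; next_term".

  a_2 = -1·-3 + 2·-5 = -7
  a_3 = -1·-7 + 2·-3 = 1
  a_4 = -1·1 + 2·-7 = -15
  a_5 = -1·-15 + 2·1 = 17
  a_6 = -1·17 + 2·-15 = -47

-1,2 ; -47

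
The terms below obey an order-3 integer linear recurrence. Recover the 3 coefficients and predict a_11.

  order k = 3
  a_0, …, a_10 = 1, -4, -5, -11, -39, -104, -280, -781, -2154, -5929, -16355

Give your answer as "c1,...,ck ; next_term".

2,1,3 ; -45101

  a_3 = 2·-5 + 1·-4 + 3·1 = -11
  a_4 = 2·-11 + 1·-5 + 3·-4 = -39
  a_5 = 2·-39 + 1·-11 + 3·-5 = -104
  a_6 = 2·-104 + 1·-39 + 3·-11 = -280
  a_7 = 2·-280 + 1·-104 + 3·-39 = -781
  a_8 = 2·-781 + 1·-280 + 3·-104 = -2154
  a_9 = 2·-2154 + 1·-781 + 3·-280 = -5929
  a_10 = 2·-5929 + 1·-2154 + 3·-781 = -16355
  a_11 = 2·-16355 + 1·-5929 + 3·-2154 = -45101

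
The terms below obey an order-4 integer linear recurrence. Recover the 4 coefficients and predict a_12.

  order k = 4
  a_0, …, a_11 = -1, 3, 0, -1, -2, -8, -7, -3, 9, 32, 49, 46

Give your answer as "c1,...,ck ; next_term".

  a_4 = 1·-1 + 0·0 + -1·3 + -2·-1 = -2
  a_5 = 1·-2 + 0·-1 + -1·0 + -2·3 = -8
  a_6 = 1·-8 + 0·-2 + -1·-1 + -2·0 = -7
  a_7 = 1·-7 + 0·-8 + -1·-2 + -2·-1 = -3
  a_8 = 1·-3 + 0·-7 + -1·-8 + -2·-2 = 9
  a_9 = 1·9 + 0·-3 + -1·-7 + -2·-8 = 32
  a_10 = 1·32 + 0·9 + -1·-3 + -2·-7 = 49
  a_11 = 1·49 + 0·32 + -1·9 + -2·-3 = 46
  a_12 = 1·46 + 0·49 + -1·32 + -2·9 = -4

1,0,-1,-2 ; -4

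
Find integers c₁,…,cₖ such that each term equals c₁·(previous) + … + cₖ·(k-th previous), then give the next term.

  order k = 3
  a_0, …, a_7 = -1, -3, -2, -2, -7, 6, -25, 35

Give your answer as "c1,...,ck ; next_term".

-2,1,3 ; -77

  a_3 = -2·-2 + 1·-3 + 3·-1 = -2
  a_4 = -2·-2 + 1·-2 + 3·-3 = -7
  a_5 = -2·-7 + 1·-2 + 3·-2 = 6
  a_6 = -2·6 + 1·-7 + 3·-2 = -25
  a_7 = -2·-25 + 1·6 + 3·-7 = 35
  a_8 = -2·35 + 1·-25 + 3·6 = -77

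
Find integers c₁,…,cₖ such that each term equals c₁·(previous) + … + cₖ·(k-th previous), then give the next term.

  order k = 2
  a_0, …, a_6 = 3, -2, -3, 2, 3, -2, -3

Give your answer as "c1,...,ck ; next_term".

0,-1 ; 2

  a_2 = 0·-2 + -1·3 = -3
  a_3 = 0·-3 + -1·-2 = 2
  a_4 = 0·2 + -1·-3 = 3
  a_5 = 0·3 + -1·2 = -2
  a_6 = 0·-2 + -1·3 = -3
  a_7 = 0·-3 + -1·-2 = 2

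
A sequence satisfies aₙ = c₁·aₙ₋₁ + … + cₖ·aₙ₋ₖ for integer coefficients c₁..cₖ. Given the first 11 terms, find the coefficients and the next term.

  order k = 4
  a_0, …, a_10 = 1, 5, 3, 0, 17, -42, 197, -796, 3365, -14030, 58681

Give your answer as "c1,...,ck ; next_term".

-4,1,2,4 ; -245208

  a_4 = -4·0 + 1·3 + 2·5 + 4·1 = 17
  a_5 = -4·17 + 1·0 + 2·3 + 4·5 = -42
  a_6 = -4·-42 + 1·17 + 2·0 + 4·3 = 197
  a_7 = -4·197 + 1·-42 + 2·17 + 4·0 = -796
  a_8 = -4·-796 + 1·197 + 2·-42 + 4·17 = 3365
  a_9 = -4·3365 + 1·-796 + 2·197 + 4·-42 = -14030
  a_10 = -4·-14030 + 1·3365 + 2·-796 + 4·197 = 58681
  a_11 = -4·58681 + 1·-14030 + 2·3365 + 4·-796 = -245208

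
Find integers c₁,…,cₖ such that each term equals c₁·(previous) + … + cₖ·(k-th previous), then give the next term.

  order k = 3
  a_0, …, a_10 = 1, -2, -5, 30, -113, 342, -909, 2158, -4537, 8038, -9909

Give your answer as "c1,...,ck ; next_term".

  a_3 = -4·-5 + -3·-2 + 4·1 = 30
  a_4 = -4·30 + -3·-5 + 4·-2 = -113
  a_5 = -4·-113 + -3·30 + 4·-5 = 342
  a_6 = -4·342 + -3·-113 + 4·30 = -909
  a_7 = -4·-909 + -3·342 + 4·-113 = 2158
  a_8 = -4·2158 + -3·-909 + 4·342 = -4537
  a_9 = -4·-4537 + -3·2158 + 4·-909 = 8038
  a_10 = -4·8038 + -3·-4537 + 4·2158 = -9909
  a_11 = -4·-9909 + -3·8038 + 4·-4537 = -2626

-4,-3,4 ; -2626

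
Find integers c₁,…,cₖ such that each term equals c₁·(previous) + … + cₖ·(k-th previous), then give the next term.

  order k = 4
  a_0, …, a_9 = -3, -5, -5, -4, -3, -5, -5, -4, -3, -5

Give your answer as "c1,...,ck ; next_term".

  a_4 = 0·-4 + 0·-5 + 0·-5 + 1·-3 = -3
  a_5 = 0·-3 + 0·-4 + 0·-5 + 1·-5 = -5
  a_6 = 0·-5 + 0·-3 + 0·-4 + 1·-5 = -5
  a_7 = 0·-5 + 0·-5 + 0·-3 + 1·-4 = -4
  a_8 = 0·-4 + 0·-5 + 0·-5 + 1·-3 = -3
  a_9 = 0·-3 + 0·-4 + 0·-5 + 1·-5 = -5
  a_10 = 0·-5 + 0·-3 + 0·-4 + 1·-5 = -5

0,0,0,1 ; -5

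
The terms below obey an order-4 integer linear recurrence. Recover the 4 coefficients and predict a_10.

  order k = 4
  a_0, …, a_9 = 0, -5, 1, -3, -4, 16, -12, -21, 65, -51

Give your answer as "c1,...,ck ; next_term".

-1,-2,1,-1 ; -88

  a_4 = -1·-3 + -2·1 + 1·-5 + -1·0 = -4
  a_5 = -1·-4 + -2·-3 + 1·1 + -1·-5 = 16
  a_6 = -1·16 + -2·-4 + 1·-3 + -1·1 = -12
  a_7 = -1·-12 + -2·16 + 1·-4 + -1·-3 = -21
  a_8 = -1·-21 + -2·-12 + 1·16 + -1·-4 = 65
  a_9 = -1·65 + -2·-21 + 1·-12 + -1·16 = -51
  a_10 = -1·-51 + -2·65 + 1·-21 + -1·-12 = -88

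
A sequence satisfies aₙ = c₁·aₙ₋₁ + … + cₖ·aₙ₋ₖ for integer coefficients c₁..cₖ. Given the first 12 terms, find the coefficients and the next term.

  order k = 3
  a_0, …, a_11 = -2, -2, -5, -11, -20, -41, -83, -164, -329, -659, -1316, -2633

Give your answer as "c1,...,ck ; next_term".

  a_3 = 1·-5 + 1·-2 + 2·-2 = -11
  a_4 = 1·-11 + 1·-5 + 2·-2 = -20
  a_5 = 1·-20 + 1·-11 + 2·-5 = -41
  a_6 = 1·-41 + 1·-20 + 2·-11 = -83
  a_7 = 1·-83 + 1·-41 + 2·-20 = -164
  a_8 = 1·-164 + 1·-83 + 2·-41 = -329
  a_9 = 1·-329 + 1·-164 + 2·-83 = -659
  a_10 = 1·-659 + 1·-329 + 2·-164 = -1316
  a_11 = 1·-1316 + 1·-659 + 2·-329 = -2633
  a_12 = 1·-2633 + 1·-1316 + 2·-659 = -5267

1,1,2 ; -5267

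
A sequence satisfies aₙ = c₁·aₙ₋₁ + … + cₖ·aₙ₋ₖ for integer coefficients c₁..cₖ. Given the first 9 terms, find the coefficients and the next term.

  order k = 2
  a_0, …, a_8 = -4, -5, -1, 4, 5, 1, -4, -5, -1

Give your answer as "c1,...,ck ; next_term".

  a_2 = 1·-5 + -1·-4 = -1
  a_3 = 1·-1 + -1·-5 = 4
  a_4 = 1·4 + -1·-1 = 5
  a_5 = 1·5 + -1·4 = 1
  a_6 = 1·1 + -1·5 = -4
  a_7 = 1·-4 + -1·1 = -5
  a_8 = 1·-5 + -1·-4 = -1
  a_9 = 1·-1 + -1·-5 = 4

1,-1 ; 4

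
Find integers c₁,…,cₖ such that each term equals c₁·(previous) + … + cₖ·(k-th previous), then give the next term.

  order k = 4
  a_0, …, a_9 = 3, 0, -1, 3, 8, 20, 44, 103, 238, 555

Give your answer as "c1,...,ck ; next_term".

2,1,-1,1 ; 1289

  a_4 = 2·3 + 1·-1 + -1·0 + 1·3 = 8
  a_5 = 2·8 + 1·3 + -1·-1 + 1·0 = 20
  a_6 = 2·20 + 1·8 + -1·3 + 1·-1 = 44
  a_7 = 2·44 + 1·20 + -1·8 + 1·3 = 103
  a_8 = 2·103 + 1·44 + -1·20 + 1·8 = 238
  a_9 = 2·238 + 1·103 + -1·44 + 1·20 = 555
  a_10 = 2·555 + 1·238 + -1·103 + 1·44 = 1289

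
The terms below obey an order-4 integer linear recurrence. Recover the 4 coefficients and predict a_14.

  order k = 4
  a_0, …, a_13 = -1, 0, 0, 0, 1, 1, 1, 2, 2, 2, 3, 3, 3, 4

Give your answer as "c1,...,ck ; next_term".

1,0,1,-1 ; 4

  a_4 = 1·0 + 0·0 + 1·0 + -1·-1 = 1
  a_5 = 1·1 + 0·0 + 1·0 + -1·0 = 1
  a_6 = 1·1 + 0·1 + 1·0 + -1·0 = 1
  a_7 = 1·1 + 0·1 + 1·1 + -1·0 = 2
  a_8 = 1·2 + 0·1 + 1·1 + -1·1 = 2
  a_9 = 1·2 + 0·2 + 1·1 + -1·1 = 2
  a_10 = 1·2 + 0·2 + 1·2 + -1·1 = 3
  a_11 = 1·3 + 0·2 + 1·2 + -1·2 = 3
  a_12 = 1·3 + 0·3 + 1·2 + -1·2 = 3
  a_13 = 1·3 + 0·3 + 1·3 + -1·2 = 4
  a_14 = 1·4 + 0·3 + 1·3 + -1·3 = 4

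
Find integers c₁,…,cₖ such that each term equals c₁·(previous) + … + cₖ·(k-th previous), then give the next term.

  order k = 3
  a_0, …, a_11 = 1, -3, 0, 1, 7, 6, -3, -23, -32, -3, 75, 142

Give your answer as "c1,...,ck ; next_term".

  a_3 = 1·0 + -1·-3 + -2·1 = 1
  a_4 = 1·1 + -1·0 + -2·-3 = 7
  a_5 = 1·7 + -1·1 + -2·0 = 6
  a_6 = 1·6 + -1·7 + -2·1 = -3
  a_7 = 1·-3 + -1·6 + -2·7 = -23
  a_8 = 1·-23 + -1·-3 + -2·6 = -32
  a_9 = 1·-32 + -1·-23 + -2·-3 = -3
  a_10 = 1·-3 + -1·-32 + -2·-23 = 75
  a_11 = 1·75 + -1·-3 + -2·-32 = 142
  a_12 = 1·142 + -1·75 + -2·-3 = 73

1,-1,-2 ; 73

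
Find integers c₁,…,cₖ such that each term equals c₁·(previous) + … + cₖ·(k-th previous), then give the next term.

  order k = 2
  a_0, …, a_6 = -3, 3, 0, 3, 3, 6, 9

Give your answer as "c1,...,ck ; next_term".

  a_2 = 1·3 + 1·-3 = 0
  a_3 = 1·0 + 1·3 = 3
  a_4 = 1·3 + 1·0 = 3
  a_5 = 1·3 + 1·3 = 6
  a_6 = 1·6 + 1·3 = 9
  a_7 = 1·9 + 1·6 = 15

1,1 ; 15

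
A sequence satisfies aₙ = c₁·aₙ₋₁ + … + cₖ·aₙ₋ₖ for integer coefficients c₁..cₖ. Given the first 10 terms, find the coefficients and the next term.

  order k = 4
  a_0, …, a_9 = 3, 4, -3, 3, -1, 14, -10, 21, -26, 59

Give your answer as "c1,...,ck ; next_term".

  a_4 = 0·3 + 1·-3 + -1·4 + 2·3 = -1
  a_5 = 0·-1 + 1·3 + -1·-3 + 2·4 = 14
  a_6 = 0·14 + 1·-1 + -1·3 + 2·-3 = -10
  a_7 = 0·-10 + 1·14 + -1·-1 + 2·3 = 21
  a_8 = 0·21 + 1·-10 + -1·14 + 2·-1 = -26
  a_9 = 0·-26 + 1·21 + -1·-10 + 2·14 = 59
  a_10 = 0·59 + 1·-26 + -1·21 + 2·-10 = -67

0,1,-1,2 ; -67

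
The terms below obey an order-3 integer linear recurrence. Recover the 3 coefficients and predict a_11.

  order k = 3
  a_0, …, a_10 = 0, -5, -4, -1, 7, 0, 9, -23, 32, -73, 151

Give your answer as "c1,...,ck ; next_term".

  a_3 = -1·-4 + 1·-5 + -2·0 = -1
  a_4 = -1·-1 + 1·-4 + -2·-5 = 7
  a_5 = -1·7 + 1·-1 + -2·-4 = 0
  a_6 = -1·0 + 1·7 + -2·-1 = 9
  a_7 = -1·9 + 1·0 + -2·7 = -23
  a_8 = -1·-23 + 1·9 + -2·0 = 32
  a_9 = -1·32 + 1·-23 + -2·9 = -73
  a_10 = -1·-73 + 1·32 + -2·-23 = 151
  a_11 = -1·151 + 1·-73 + -2·32 = -288

-1,1,-2 ; -288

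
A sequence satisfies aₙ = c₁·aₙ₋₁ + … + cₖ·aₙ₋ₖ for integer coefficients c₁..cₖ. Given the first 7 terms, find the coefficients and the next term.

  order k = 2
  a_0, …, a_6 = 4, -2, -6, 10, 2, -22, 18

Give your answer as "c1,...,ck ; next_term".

  a_2 = -1·-2 + -2·4 = -6
  a_3 = -1·-6 + -2·-2 = 10
  a_4 = -1·10 + -2·-6 = 2
  a_5 = -1·2 + -2·10 = -22
  a_6 = -1·-22 + -2·2 = 18
  a_7 = -1·18 + -2·-22 = 26

-1,-2 ; 26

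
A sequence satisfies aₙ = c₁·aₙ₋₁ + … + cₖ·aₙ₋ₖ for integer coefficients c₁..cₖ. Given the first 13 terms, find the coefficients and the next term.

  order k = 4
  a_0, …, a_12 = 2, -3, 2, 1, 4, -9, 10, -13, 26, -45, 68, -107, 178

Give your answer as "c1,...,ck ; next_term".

-1,0,-1,1 ; -291

  a_4 = -1·1 + 0·2 + -1·-3 + 1·2 = 4
  a_5 = -1·4 + 0·1 + -1·2 + 1·-3 = -9
  a_6 = -1·-9 + 0·4 + -1·1 + 1·2 = 10
  a_7 = -1·10 + 0·-9 + -1·4 + 1·1 = -13
  a_8 = -1·-13 + 0·10 + -1·-9 + 1·4 = 26
  a_9 = -1·26 + 0·-13 + -1·10 + 1·-9 = -45
  a_10 = -1·-45 + 0·26 + -1·-13 + 1·10 = 68
  a_11 = -1·68 + 0·-45 + -1·26 + 1·-13 = -107
  a_12 = -1·-107 + 0·68 + -1·-45 + 1·26 = 178
  a_13 = -1·178 + 0·-107 + -1·68 + 1·-45 = -291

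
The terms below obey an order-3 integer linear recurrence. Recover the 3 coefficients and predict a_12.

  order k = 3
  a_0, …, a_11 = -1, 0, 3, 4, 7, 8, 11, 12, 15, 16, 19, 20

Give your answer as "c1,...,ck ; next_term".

  a_3 = 1·3 + 1·0 + -1·-1 = 4
  a_4 = 1·4 + 1·3 + -1·0 = 7
  a_5 = 1·7 + 1·4 + -1·3 = 8
  a_6 = 1·8 + 1·7 + -1·4 = 11
  a_7 = 1·11 + 1·8 + -1·7 = 12
  a_8 = 1·12 + 1·11 + -1·8 = 15
  a_9 = 1·15 + 1·12 + -1·11 = 16
  a_10 = 1·16 + 1·15 + -1·12 = 19
  a_11 = 1·19 + 1·16 + -1·15 = 20
  a_12 = 1·20 + 1·19 + -1·16 = 23

1,1,-1 ; 23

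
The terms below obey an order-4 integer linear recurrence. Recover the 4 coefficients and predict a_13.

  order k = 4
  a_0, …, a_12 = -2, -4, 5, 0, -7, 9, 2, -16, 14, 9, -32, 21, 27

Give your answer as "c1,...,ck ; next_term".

  a_4 = 0·0 + -1·5 + 1·-4 + -1·-2 = -7
  a_5 = 0·-7 + -1·0 + 1·5 + -1·-4 = 9
  a_6 = 0·9 + -1·-7 + 1·0 + -1·5 = 2
  a_7 = 0·2 + -1·9 + 1·-7 + -1·0 = -16
  a_8 = 0·-16 + -1·2 + 1·9 + -1·-7 = 14
  a_9 = 0·14 + -1·-16 + 1·2 + -1·9 = 9
  a_10 = 0·9 + -1·14 + 1·-16 + -1·2 = -32
  a_11 = 0·-32 + -1·9 + 1·14 + -1·-16 = 21
  a_12 = 0·21 + -1·-32 + 1·9 + -1·14 = 27
  a_13 = 0·27 + -1·21 + 1·-32 + -1·9 = -62

0,-1,1,-1 ; -62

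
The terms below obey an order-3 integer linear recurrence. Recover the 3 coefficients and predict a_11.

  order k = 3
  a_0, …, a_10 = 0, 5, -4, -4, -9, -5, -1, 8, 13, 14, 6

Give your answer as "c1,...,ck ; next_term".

1,0,-1 ; -7

  a_3 = 1·-4 + 0·5 + -1·0 = -4
  a_4 = 1·-4 + 0·-4 + -1·5 = -9
  a_5 = 1·-9 + 0·-4 + -1·-4 = -5
  a_6 = 1·-5 + 0·-9 + -1·-4 = -1
  a_7 = 1·-1 + 0·-5 + -1·-9 = 8
  a_8 = 1·8 + 0·-1 + -1·-5 = 13
  a_9 = 1·13 + 0·8 + -1·-1 = 14
  a_10 = 1·14 + 0·13 + -1·8 = 6
  a_11 = 1·6 + 0·14 + -1·13 = -7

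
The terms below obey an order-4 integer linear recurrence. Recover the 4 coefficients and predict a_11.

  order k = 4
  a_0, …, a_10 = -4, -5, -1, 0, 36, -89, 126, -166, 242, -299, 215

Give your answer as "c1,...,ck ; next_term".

  a_4 = -3·0 + -4·-1 + -4·-5 + -3·-4 = 36
  a_5 = -3·36 + -4·0 + -4·-1 + -3·-5 = -89
  a_6 = -3·-89 + -4·36 + -4·0 + -3·-1 = 126
  a_7 = -3·126 + -4·-89 + -4·36 + -3·0 = -166
  a_8 = -3·-166 + -4·126 + -4·-89 + -3·36 = 242
  a_9 = -3·242 + -4·-166 + -4·126 + -3·-89 = -299
  a_10 = -3·-299 + -4·242 + -4·-166 + -3·126 = 215
  a_11 = -3·215 + -4·-299 + -4·242 + -3·-166 = 81

-3,-4,-4,-3 ; 81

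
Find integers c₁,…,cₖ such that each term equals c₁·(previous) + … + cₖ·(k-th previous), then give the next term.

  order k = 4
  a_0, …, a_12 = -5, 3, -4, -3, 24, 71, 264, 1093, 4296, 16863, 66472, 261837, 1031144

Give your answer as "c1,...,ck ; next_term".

4,-1,4,-4 ; 4061175

  a_4 = 4·-3 + -1·-4 + 4·3 + -4·-5 = 24
  a_5 = 4·24 + -1·-3 + 4·-4 + -4·3 = 71
  a_6 = 4·71 + -1·24 + 4·-3 + -4·-4 = 264
  a_7 = 4·264 + -1·71 + 4·24 + -4·-3 = 1093
  a_8 = 4·1093 + -1·264 + 4·71 + -4·24 = 4296
  a_9 = 4·4296 + -1·1093 + 4·264 + -4·71 = 16863
  a_10 = 4·16863 + -1·4296 + 4·1093 + -4·264 = 66472
  a_11 = 4·66472 + -1·16863 + 4·4296 + -4·1093 = 261837
  a_12 = 4·261837 + -1·66472 + 4·16863 + -4·4296 = 1031144
  a_13 = 4·1031144 + -1·261837 + 4·66472 + -4·16863 = 4061175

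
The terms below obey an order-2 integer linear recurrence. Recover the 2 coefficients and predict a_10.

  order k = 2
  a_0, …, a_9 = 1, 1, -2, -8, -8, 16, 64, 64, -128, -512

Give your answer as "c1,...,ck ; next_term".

  a_2 = 2·1 + -4·1 = -2
  a_3 = 2·-2 + -4·1 = -8
  a_4 = 2·-8 + -4·-2 = -8
  a_5 = 2·-8 + -4·-8 = 16
  a_6 = 2·16 + -4·-8 = 64
  a_7 = 2·64 + -4·16 = 64
  a_8 = 2·64 + -4·64 = -128
  a_9 = 2·-128 + -4·64 = -512
  a_10 = 2·-512 + -4·-128 = -512

2,-4 ; -512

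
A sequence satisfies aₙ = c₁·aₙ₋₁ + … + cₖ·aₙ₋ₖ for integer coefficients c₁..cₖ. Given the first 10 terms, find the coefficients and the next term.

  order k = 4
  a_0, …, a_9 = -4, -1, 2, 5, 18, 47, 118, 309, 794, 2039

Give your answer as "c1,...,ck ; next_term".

  a_4 = 2·5 + 1·2 + 2·-1 + -2·-4 = 18
  a_5 = 2·18 + 1·5 + 2·2 + -2·-1 = 47
  a_6 = 2·47 + 1·18 + 2·5 + -2·2 = 118
  a_7 = 2·118 + 1·47 + 2·18 + -2·5 = 309
  a_8 = 2·309 + 1·118 + 2·47 + -2·18 = 794
  a_9 = 2·794 + 1·309 + 2·118 + -2·47 = 2039
  a_10 = 2·2039 + 1·794 + 2·309 + -2·118 = 5254

2,1,2,-2 ; 5254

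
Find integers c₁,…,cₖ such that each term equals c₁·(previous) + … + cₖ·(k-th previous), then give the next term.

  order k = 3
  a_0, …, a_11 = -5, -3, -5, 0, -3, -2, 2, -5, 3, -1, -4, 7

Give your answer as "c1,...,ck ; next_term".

-1,0,1 ; -8

  a_3 = -1·-5 + 0·-3 + 1·-5 = 0
  a_4 = -1·0 + 0·-5 + 1·-3 = -3
  a_5 = -1·-3 + 0·0 + 1·-5 = -2
  a_6 = -1·-2 + 0·-3 + 1·0 = 2
  a_7 = -1·2 + 0·-2 + 1·-3 = -5
  a_8 = -1·-5 + 0·2 + 1·-2 = 3
  a_9 = -1·3 + 0·-5 + 1·2 = -1
  a_10 = -1·-1 + 0·3 + 1·-5 = -4
  a_11 = -1·-4 + 0·-1 + 1·3 = 7
  a_12 = -1·7 + 0·-4 + 1·-1 = -8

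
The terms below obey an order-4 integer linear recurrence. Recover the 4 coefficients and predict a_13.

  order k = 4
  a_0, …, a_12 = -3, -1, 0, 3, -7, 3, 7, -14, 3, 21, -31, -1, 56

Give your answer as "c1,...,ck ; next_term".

-1,-1,1,1 ; -65

  a_4 = -1·3 + -1·0 + 1·-1 + 1·-3 = -7
  a_5 = -1·-7 + -1·3 + 1·0 + 1·-1 = 3
  a_6 = -1·3 + -1·-7 + 1·3 + 1·0 = 7
  a_7 = -1·7 + -1·3 + 1·-7 + 1·3 = -14
  a_8 = -1·-14 + -1·7 + 1·3 + 1·-7 = 3
  a_9 = -1·3 + -1·-14 + 1·7 + 1·3 = 21
  a_10 = -1·21 + -1·3 + 1·-14 + 1·7 = -31
  a_11 = -1·-31 + -1·21 + 1·3 + 1·-14 = -1
  a_12 = -1·-1 + -1·-31 + 1·21 + 1·3 = 56
  a_13 = -1·56 + -1·-1 + 1·-31 + 1·21 = -65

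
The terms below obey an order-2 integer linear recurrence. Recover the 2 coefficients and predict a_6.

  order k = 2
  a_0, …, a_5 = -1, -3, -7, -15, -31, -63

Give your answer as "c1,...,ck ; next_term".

  a_2 = 3·-3 + -2·-1 = -7
  a_3 = 3·-7 + -2·-3 = -15
  a_4 = 3·-15 + -2·-7 = -31
  a_5 = 3·-31 + -2·-15 = -63
  a_6 = 3·-63 + -2·-31 = -127

3,-2 ; -127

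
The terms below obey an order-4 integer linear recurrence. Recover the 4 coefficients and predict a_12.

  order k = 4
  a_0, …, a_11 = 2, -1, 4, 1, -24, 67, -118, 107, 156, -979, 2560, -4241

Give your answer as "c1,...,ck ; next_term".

  a_4 = -3·1 + -4·4 + -1·-1 + -3·2 = -24
  a_5 = -3·-24 + -4·1 + -1·4 + -3·-1 = 67
  a_6 = -3·67 + -4·-24 + -1·1 + -3·4 = -118
  a_7 = -3·-118 + -4·67 + -1·-24 + -3·1 = 107
  a_8 = -3·107 + -4·-118 + -1·67 + -3·-24 = 156
  a_9 = -3·156 + -4·107 + -1·-118 + -3·67 = -979
  a_10 = -3·-979 + -4·156 + -1·107 + -3·-118 = 2560
  a_11 = -3·2560 + -4·-979 + -1·156 + -3·107 = -4241
  a_12 = -3·-4241 + -4·2560 + -1·-979 + -3·156 = 2994

-3,-4,-1,-3 ; 2994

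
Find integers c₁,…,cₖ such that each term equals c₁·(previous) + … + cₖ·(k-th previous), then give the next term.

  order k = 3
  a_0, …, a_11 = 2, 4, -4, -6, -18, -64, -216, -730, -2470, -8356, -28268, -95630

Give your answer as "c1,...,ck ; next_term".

  a_3 = 3·-4 + 1·4 + 1·2 = -6
  a_4 = 3·-6 + 1·-4 + 1·4 = -18
  a_5 = 3·-18 + 1·-6 + 1·-4 = -64
  a_6 = 3·-64 + 1·-18 + 1·-6 = -216
  a_7 = 3·-216 + 1·-64 + 1·-18 = -730
  a_8 = 3·-730 + 1·-216 + 1·-64 = -2470
  a_9 = 3·-2470 + 1·-730 + 1·-216 = -8356
  a_10 = 3·-8356 + 1·-2470 + 1·-730 = -28268
  a_11 = 3·-28268 + 1·-8356 + 1·-2470 = -95630
  a_12 = 3·-95630 + 1·-28268 + 1·-8356 = -323514

3,1,1 ; -323514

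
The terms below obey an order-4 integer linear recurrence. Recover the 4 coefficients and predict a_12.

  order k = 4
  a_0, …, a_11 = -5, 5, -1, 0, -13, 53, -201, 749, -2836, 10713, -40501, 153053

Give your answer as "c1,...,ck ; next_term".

  a_4 = -3·0 + 3·-1 + 1·5 + 3·-5 = -13
  a_5 = -3·-13 + 3·0 + 1·-1 + 3·5 = 53
  a_6 = -3·53 + 3·-13 + 1·0 + 3·-1 = -201
  a_7 = -3·-201 + 3·53 + 1·-13 + 3·0 = 749
  a_8 = -3·749 + 3·-201 + 1·53 + 3·-13 = -2836
  a_9 = -3·-2836 + 3·749 + 1·-201 + 3·53 = 10713
  a_10 = -3·10713 + 3·-2836 + 1·749 + 3·-201 = -40501
  a_11 = -3·-40501 + 3·10713 + 1·-2836 + 3·749 = 153053
  a_12 = -3·153053 + 3·-40501 + 1·10713 + 3·-2836 = -578457

-3,3,1,3 ; -578457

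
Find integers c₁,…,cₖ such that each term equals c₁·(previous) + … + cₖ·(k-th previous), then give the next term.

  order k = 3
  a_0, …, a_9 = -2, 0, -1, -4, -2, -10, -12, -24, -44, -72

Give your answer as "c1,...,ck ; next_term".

0,2,2 ; -136

  a_3 = 0·-1 + 2·0 + 2·-2 = -4
  a_4 = 0·-4 + 2·-1 + 2·0 = -2
  a_5 = 0·-2 + 2·-4 + 2·-1 = -10
  a_6 = 0·-10 + 2·-2 + 2·-4 = -12
  a_7 = 0·-12 + 2·-10 + 2·-2 = -24
  a_8 = 0·-24 + 2·-12 + 2·-10 = -44
  a_9 = 0·-44 + 2·-24 + 2·-12 = -72
  a_10 = 0·-72 + 2·-44 + 2·-24 = -136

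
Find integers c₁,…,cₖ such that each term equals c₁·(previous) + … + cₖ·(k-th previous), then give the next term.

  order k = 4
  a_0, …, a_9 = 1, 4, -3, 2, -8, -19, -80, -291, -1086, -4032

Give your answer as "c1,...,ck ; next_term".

  a_4 = 3·2 + 3·-3 + -1·4 + -1·1 = -8
  a_5 = 3·-8 + 3·2 + -1·-3 + -1·4 = -19
  a_6 = 3·-19 + 3·-8 + -1·2 + -1·-3 = -80
  a_7 = 3·-80 + 3·-19 + -1·-8 + -1·2 = -291
  a_8 = 3·-291 + 3·-80 + -1·-19 + -1·-8 = -1086
  a_9 = 3·-1086 + 3·-291 + -1·-80 + -1·-19 = -4032
  a_10 = 3·-4032 + 3·-1086 + -1·-291 + -1·-80 = -14983

3,3,-1,-1 ; -14983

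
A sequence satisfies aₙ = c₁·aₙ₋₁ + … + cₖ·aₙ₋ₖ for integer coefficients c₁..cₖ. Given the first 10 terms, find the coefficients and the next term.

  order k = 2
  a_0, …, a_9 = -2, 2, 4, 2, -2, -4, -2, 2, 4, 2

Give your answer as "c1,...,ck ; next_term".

1,-1 ; -2

  a_2 = 1·2 + -1·-2 = 4
  a_3 = 1·4 + -1·2 = 2
  a_4 = 1·2 + -1·4 = -2
  a_5 = 1·-2 + -1·2 = -4
  a_6 = 1·-4 + -1·-2 = -2
  a_7 = 1·-2 + -1·-4 = 2
  a_8 = 1·2 + -1·-2 = 4
  a_9 = 1·4 + -1·2 = 2
  a_10 = 1·2 + -1·4 = -2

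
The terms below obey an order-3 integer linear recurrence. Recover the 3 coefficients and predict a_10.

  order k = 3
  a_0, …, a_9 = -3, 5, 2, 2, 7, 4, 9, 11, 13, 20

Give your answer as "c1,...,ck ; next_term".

0,1,1 ; 24

  a_3 = 0·2 + 1·5 + 1·-3 = 2
  a_4 = 0·2 + 1·2 + 1·5 = 7
  a_5 = 0·7 + 1·2 + 1·2 = 4
  a_6 = 0·4 + 1·7 + 1·2 = 9
  a_7 = 0·9 + 1·4 + 1·7 = 11
  a_8 = 0·11 + 1·9 + 1·4 = 13
  a_9 = 0·13 + 1·11 + 1·9 = 20
  a_10 = 0·20 + 1·13 + 1·11 = 24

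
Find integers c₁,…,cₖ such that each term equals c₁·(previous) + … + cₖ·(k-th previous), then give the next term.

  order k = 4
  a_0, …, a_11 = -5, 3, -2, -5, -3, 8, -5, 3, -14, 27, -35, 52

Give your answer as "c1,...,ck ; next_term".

-1,0,-1,1 ; -93

  a_4 = -1·-5 + 0·-2 + -1·3 + 1·-5 = -3
  a_5 = -1·-3 + 0·-5 + -1·-2 + 1·3 = 8
  a_6 = -1·8 + 0·-3 + -1·-5 + 1·-2 = -5
  a_7 = -1·-5 + 0·8 + -1·-3 + 1·-5 = 3
  a_8 = -1·3 + 0·-5 + -1·8 + 1·-3 = -14
  a_9 = -1·-14 + 0·3 + -1·-5 + 1·8 = 27
  a_10 = -1·27 + 0·-14 + -1·3 + 1·-5 = -35
  a_11 = -1·-35 + 0·27 + -1·-14 + 1·3 = 52
  a_12 = -1·52 + 0·-35 + -1·27 + 1·-14 = -93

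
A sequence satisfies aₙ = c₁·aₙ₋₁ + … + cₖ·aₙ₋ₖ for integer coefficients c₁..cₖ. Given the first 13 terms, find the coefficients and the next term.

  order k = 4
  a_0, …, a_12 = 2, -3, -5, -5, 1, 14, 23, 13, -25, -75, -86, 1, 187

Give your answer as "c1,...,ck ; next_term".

  a_4 = 1·-5 + -1·-5 + -1·-3 + -1·2 = 1
  a_5 = 1·1 + -1·-5 + -1·-5 + -1·-3 = 14
  a_6 = 1·14 + -1·1 + -1·-5 + -1·-5 = 23
  a_7 = 1·23 + -1·14 + -1·1 + -1·-5 = 13
  a_8 = 1·13 + -1·23 + -1·14 + -1·1 = -25
  a_9 = 1·-25 + -1·13 + -1·23 + -1·14 = -75
  a_10 = 1·-75 + -1·-25 + -1·13 + -1·23 = -86
  a_11 = 1·-86 + -1·-75 + -1·-25 + -1·13 = 1
  a_12 = 1·1 + -1·-86 + -1·-75 + -1·-25 = 187
  a_13 = 1·187 + -1·1 + -1·-86 + -1·-75 = 347

1,-1,-1,-1 ; 347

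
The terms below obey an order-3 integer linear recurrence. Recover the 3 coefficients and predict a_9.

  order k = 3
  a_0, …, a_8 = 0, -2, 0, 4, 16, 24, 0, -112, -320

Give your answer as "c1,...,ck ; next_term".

2,-2,-4 ; -416

  a_3 = 2·0 + -2·-2 + -4·0 = 4
  a_4 = 2·4 + -2·0 + -4·-2 = 16
  a_5 = 2·16 + -2·4 + -4·0 = 24
  a_6 = 2·24 + -2·16 + -4·4 = 0
  a_7 = 2·0 + -2·24 + -4·16 = -112
  a_8 = 2·-112 + -2·0 + -4·24 = -320
  a_9 = 2·-320 + -2·-112 + -4·0 = -416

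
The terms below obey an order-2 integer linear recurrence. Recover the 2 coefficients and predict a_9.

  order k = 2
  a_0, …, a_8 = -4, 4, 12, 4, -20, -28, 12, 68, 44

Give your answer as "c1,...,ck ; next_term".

  a_2 = 1·4 + -2·-4 = 12
  a_3 = 1·12 + -2·4 = 4
  a_4 = 1·4 + -2·12 = -20
  a_5 = 1·-20 + -2·4 = -28
  a_6 = 1·-28 + -2·-20 = 12
  a_7 = 1·12 + -2·-28 = 68
  a_8 = 1·68 + -2·12 = 44
  a_9 = 1·44 + -2·68 = -92

1,-2 ; -92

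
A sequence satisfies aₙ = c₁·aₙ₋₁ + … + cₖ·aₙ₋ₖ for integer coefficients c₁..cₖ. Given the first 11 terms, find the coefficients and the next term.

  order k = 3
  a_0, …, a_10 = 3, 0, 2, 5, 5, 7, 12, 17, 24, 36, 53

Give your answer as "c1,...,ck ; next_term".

  a_3 = 1·2 + 0·0 + 1·3 = 5
  a_4 = 1·5 + 0·2 + 1·0 = 5
  a_5 = 1·5 + 0·5 + 1·2 = 7
  a_6 = 1·7 + 0·5 + 1·5 = 12
  a_7 = 1·12 + 0·7 + 1·5 = 17
  a_8 = 1·17 + 0·12 + 1·7 = 24
  a_9 = 1·24 + 0·17 + 1·12 = 36
  a_10 = 1·36 + 0·24 + 1·17 = 53
  a_11 = 1·53 + 0·36 + 1·24 = 77

1,0,1 ; 77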